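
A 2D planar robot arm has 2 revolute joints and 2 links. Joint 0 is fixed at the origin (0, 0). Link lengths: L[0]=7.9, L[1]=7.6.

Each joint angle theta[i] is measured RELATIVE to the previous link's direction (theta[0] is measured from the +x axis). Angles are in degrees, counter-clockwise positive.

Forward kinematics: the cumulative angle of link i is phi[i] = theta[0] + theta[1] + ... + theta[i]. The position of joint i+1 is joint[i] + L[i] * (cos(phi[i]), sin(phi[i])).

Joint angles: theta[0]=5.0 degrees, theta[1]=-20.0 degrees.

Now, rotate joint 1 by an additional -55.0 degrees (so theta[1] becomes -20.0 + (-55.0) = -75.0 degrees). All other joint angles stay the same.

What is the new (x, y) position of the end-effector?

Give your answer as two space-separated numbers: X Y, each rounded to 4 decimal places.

Answer: 10.4693 -6.4531

Derivation:
joint[0] = (0.0000, 0.0000)  (base)
link 0: phi[0] = 5 = 5 deg
  cos(5 deg) = 0.9962, sin(5 deg) = 0.0872
  joint[1] = (0.0000, 0.0000) + 7.9 * (0.9962, 0.0872) = (0.0000 + 7.8699, 0.0000 + 0.6885) = (7.8699, 0.6885)
link 1: phi[1] = 5 + -75 = -70 deg
  cos(-70 deg) = 0.3420, sin(-70 deg) = -0.9397
  joint[2] = (7.8699, 0.6885) + 7.6 * (0.3420, -0.9397) = (7.8699 + 2.5994, 0.6885 + -7.1417) = (10.4693, -6.4531)
End effector: (10.4693, -6.4531)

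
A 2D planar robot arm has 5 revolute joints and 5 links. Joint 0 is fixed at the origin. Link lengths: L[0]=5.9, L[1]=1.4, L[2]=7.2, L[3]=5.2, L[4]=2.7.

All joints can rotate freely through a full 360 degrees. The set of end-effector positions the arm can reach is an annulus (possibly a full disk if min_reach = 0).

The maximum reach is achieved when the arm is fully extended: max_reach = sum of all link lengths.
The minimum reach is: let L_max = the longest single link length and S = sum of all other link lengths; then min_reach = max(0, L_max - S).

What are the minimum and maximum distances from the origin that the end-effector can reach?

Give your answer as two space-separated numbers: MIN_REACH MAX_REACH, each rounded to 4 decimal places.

Link lengths: [5.9, 1.4, 7.2, 5.2, 2.7]
max_reach = 5.9 + 1.4 + 7.2 + 5.2 + 2.7 = 22.4
L_max = max([5.9, 1.4, 7.2, 5.2, 2.7]) = 7.2
S (sum of others) = 22.4 - 7.2 = 15.2
min_reach = max(0, 7.2 - 15.2) = max(0, -8) = 0

Answer: 0.0000 22.4000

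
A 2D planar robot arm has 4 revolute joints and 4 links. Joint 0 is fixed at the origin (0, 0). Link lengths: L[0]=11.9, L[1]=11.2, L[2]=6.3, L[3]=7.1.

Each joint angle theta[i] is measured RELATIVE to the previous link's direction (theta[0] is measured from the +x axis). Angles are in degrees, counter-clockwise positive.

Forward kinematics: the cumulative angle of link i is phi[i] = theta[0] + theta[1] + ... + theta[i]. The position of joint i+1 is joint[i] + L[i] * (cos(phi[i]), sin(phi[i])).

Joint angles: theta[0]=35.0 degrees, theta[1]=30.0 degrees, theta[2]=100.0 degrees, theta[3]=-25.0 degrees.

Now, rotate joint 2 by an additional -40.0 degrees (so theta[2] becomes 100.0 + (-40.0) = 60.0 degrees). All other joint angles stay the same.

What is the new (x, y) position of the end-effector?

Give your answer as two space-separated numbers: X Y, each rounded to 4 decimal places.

joint[0] = (0.0000, 0.0000)  (base)
link 0: phi[0] = 35 = 35 deg
  cos(35 deg) = 0.8192, sin(35 deg) = 0.5736
  joint[1] = (0.0000, 0.0000) + 11.9 * (0.8192, 0.5736) = (0.0000 + 9.7479, 0.0000 + 6.8256) = (9.7479, 6.8256)
link 1: phi[1] = 35 + 30 = 65 deg
  cos(65 deg) = 0.4226, sin(65 deg) = 0.9063
  joint[2] = (9.7479, 6.8256) + 11.2 * (0.4226, 0.9063) = (9.7479 + 4.7333, 6.8256 + 10.1506) = (14.4812, 16.9762)
link 2: phi[2] = 35 + 30 + 60 = 125 deg
  cos(125 deg) = -0.5736, sin(125 deg) = 0.8192
  joint[3] = (14.4812, 16.9762) + 6.3 * (-0.5736, 0.8192) = (14.4812 + -3.6135, 16.9762 + 5.1607) = (10.8677, 22.1369)
link 3: phi[3] = 35 + 30 + 60 + -25 = 100 deg
  cos(100 deg) = -0.1736, sin(100 deg) = 0.9848
  joint[4] = (10.8677, 22.1369) + 7.1 * (-0.1736, 0.9848) = (10.8677 + -1.2329, 22.1369 + 6.9921) = (9.6348, 29.1290)
End effector: (9.6348, 29.1290)

Answer: 9.6348 29.1290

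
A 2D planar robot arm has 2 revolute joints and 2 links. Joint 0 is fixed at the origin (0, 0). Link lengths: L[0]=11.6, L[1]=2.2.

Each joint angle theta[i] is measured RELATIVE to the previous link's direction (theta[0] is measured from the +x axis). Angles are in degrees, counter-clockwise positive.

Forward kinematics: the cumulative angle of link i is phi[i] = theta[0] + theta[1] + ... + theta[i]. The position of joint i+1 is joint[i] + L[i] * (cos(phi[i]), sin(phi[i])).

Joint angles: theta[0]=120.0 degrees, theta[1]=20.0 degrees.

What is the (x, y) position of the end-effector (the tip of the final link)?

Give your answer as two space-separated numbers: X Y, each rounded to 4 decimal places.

Answer: -7.4853 11.4600

Derivation:
joint[0] = (0.0000, 0.0000)  (base)
link 0: phi[0] = 120 = 120 deg
  cos(120 deg) = -0.5000, sin(120 deg) = 0.8660
  joint[1] = (0.0000, 0.0000) + 11.6 * (-0.5000, 0.8660) = (0.0000 + -5.8000, 0.0000 + 10.0459) = (-5.8000, 10.0459)
link 1: phi[1] = 120 + 20 = 140 deg
  cos(140 deg) = -0.7660, sin(140 deg) = 0.6428
  joint[2] = (-5.8000, 10.0459) + 2.2 * (-0.7660, 0.6428) = (-5.8000 + -1.6853, 10.0459 + 1.4141) = (-7.4853, 11.4600)
End effector: (-7.4853, 11.4600)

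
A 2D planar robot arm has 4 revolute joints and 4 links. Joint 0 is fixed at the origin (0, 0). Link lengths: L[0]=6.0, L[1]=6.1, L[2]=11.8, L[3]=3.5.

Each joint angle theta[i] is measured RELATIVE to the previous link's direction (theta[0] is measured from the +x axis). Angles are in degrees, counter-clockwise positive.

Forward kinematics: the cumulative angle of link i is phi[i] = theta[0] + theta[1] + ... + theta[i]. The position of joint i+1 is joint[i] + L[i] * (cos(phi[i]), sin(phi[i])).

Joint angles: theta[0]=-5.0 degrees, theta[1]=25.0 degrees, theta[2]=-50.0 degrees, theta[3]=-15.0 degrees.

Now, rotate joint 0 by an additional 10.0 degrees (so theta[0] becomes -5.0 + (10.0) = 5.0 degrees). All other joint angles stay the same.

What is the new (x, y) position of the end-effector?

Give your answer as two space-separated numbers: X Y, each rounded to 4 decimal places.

Answer: 25.2153 -2.4704

Derivation:
joint[0] = (0.0000, 0.0000)  (base)
link 0: phi[0] = 5 = 5 deg
  cos(5 deg) = 0.9962, sin(5 deg) = 0.0872
  joint[1] = (0.0000, 0.0000) + 6 * (0.9962, 0.0872) = (0.0000 + 5.9772, 0.0000 + 0.5229) = (5.9772, 0.5229)
link 1: phi[1] = 5 + 25 = 30 deg
  cos(30 deg) = 0.8660, sin(30 deg) = 0.5000
  joint[2] = (5.9772, 0.5229) + 6.1 * (0.8660, 0.5000) = (5.9772 + 5.2828, 0.5229 + 3.0500) = (11.2599, 3.5729)
link 2: phi[2] = 5 + 25 + -50 = -20 deg
  cos(-20 deg) = 0.9397, sin(-20 deg) = -0.3420
  joint[3] = (11.2599, 3.5729) + 11.8 * (0.9397, -0.3420) = (11.2599 + 11.0884, 3.5729 + -4.0358) = (22.3483, -0.4629)
link 3: phi[3] = 5 + 25 + -50 + -15 = -35 deg
  cos(-35 deg) = 0.8192, sin(-35 deg) = -0.5736
  joint[4] = (22.3483, -0.4629) + 3.5 * (0.8192, -0.5736) = (22.3483 + 2.8670, -0.4629 + -2.0075) = (25.2153, -2.4704)
End effector: (25.2153, -2.4704)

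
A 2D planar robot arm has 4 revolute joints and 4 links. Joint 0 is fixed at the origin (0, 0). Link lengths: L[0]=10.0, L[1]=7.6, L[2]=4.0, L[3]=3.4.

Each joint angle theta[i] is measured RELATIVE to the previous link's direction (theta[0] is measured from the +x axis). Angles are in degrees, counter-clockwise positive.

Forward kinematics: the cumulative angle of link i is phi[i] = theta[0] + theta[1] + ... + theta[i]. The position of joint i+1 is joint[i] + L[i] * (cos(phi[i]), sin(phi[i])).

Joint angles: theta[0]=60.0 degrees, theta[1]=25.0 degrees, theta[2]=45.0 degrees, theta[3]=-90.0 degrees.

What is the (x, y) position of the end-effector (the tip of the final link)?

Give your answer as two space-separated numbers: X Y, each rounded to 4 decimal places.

joint[0] = (0.0000, 0.0000)  (base)
link 0: phi[0] = 60 = 60 deg
  cos(60 deg) = 0.5000, sin(60 deg) = 0.8660
  joint[1] = (0.0000, 0.0000) + 10 * (0.5000, 0.8660) = (0.0000 + 5.0000, 0.0000 + 8.6603) = (5.0000, 8.6603)
link 1: phi[1] = 60 + 25 = 85 deg
  cos(85 deg) = 0.0872, sin(85 deg) = 0.9962
  joint[2] = (5.0000, 8.6603) + 7.6 * (0.0872, 0.9962) = (5.0000 + 0.6624, 8.6603 + 7.5711) = (5.6624, 16.2313)
link 2: phi[2] = 60 + 25 + 45 = 130 deg
  cos(130 deg) = -0.6428, sin(130 deg) = 0.7660
  joint[3] = (5.6624, 16.2313) + 4 * (-0.6428, 0.7660) = (5.6624 + -2.5712, 16.2313 + 3.0642) = (3.0912, 19.2955)
link 3: phi[3] = 60 + 25 + 45 + -90 = 40 deg
  cos(40 deg) = 0.7660, sin(40 deg) = 0.6428
  joint[4] = (3.0912, 19.2955) + 3.4 * (0.7660, 0.6428) = (3.0912 + 2.6046, 19.2955 + 2.1855) = (5.6958, 21.4810)
End effector: (5.6958, 21.4810)

Answer: 5.6958 21.4810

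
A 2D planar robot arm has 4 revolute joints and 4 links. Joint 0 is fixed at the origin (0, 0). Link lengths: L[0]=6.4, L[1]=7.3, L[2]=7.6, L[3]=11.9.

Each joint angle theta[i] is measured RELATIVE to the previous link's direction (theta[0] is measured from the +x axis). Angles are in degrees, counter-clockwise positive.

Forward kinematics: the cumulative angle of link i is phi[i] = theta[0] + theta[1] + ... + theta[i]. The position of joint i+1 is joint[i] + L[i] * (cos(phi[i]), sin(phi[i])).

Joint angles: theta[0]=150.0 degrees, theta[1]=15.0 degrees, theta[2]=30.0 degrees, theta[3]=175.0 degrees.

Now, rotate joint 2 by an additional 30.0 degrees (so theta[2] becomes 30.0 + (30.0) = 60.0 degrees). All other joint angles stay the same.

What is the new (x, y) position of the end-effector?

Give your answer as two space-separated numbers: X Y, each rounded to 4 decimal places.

Answer: -8.8519 7.3645

Derivation:
joint[0] = (0.0000, 0.0000)  (base)
link 0: phi[0] = 150 = 150 deg
  cos(150 deg) = -0.8660, sin(150 deg) = 0.5000
  joint[1] = (0.0000, 0.0000) + 6.4 * (-0.8660, 0.5000) = (0.0000 + -5.5426, 0.0000 + 3.2000) = (-5.5426, 3.2000)
link 1: phi[1] = 150 + 15 = 165 deg
  cos(165 deg) = -0.9659, sin(165 deg) = 0.2588
  joint[2] = (-5.5426, 3.2000) + 7.3 * (-0.9659, 0.2588) = (-5.5426 + -7.0513, 3.2000 + 1.8894) = (-12.5938, 5.0894)
link 2: phi[2] = 150 + 15 + 60 = 225 deg
  cos(225 deg) = -0.7071, sin(225 deg) = -0.7071
  joint[3] = (-12.5938, 5.0894) + 7.6 * (-0.7071, -0.7071) = (-12.5938 + -5.3740, 5.0894 + -5.3740) = (-17.9678, -0.2846)
link 3: phi[3] = 150 + 15 + 60 + 175 = 400 deg
  cos(400 deg) = 0.7660, sin(400 deg) = 0.6428
  joint[4] = (-17.9678, -0.2846) + 11.9 * (0.7660, 0.6428) = (-17.9678 + 9.1159, -0.2846 + 7.6492) = (-8.8519, 7.3645)
End effector: (-8.8519, 7.3645)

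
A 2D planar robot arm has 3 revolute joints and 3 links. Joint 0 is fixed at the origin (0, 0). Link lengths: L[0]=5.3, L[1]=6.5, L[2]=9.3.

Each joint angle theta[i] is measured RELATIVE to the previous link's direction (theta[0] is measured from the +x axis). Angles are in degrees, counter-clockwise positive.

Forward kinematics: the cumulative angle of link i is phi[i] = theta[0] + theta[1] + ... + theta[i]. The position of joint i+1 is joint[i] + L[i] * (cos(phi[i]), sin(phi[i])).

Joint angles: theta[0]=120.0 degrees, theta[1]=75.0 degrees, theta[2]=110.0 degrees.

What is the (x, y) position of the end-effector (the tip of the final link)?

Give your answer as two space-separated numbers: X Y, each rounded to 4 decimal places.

joint[0] = (0.0000, 0.0000)  (base)
link 0: phi[0] = 120 = 120 deg
  cos(120 deg) = -0.5000, sin(120 deg) = 0.8660
  joint[1] = (0.0000, 0.0000) + 5.3 * (-0.5000, 0.8660) = (0.0000 + -2.6500, 0.0000 + 4.5899) = (-2.6500, 4.5899)
link 1: phi[1] = 120 + 75 = 195 deg
  cos(195 deg) = -0.9659, sin(195 deg) = -0.2588
  joint[2] = (-2.6500, 4.5899) + 6.5 * (-0.9659, -0.2588) = (-2.6500 + -6.2785, 4.5899 + -1.6823) = (-8.9285, 2.9076)
link 2: phi[2] = 120 + 75 + 110 = 305 deg
  cos(305 deg) = 0.5736, sin(305 deg) = -0.8192
  joint[3] = (-8.9285, 2.9076) + 9.3 * (0.5736, -0.8192) = (-8.9285 + 5.3343, 2.9076 + -7.6181) = (-3.5943, -4.7105)
End effector: (-3.5943, -4.7105)

Answer: -3.5943 -4.7105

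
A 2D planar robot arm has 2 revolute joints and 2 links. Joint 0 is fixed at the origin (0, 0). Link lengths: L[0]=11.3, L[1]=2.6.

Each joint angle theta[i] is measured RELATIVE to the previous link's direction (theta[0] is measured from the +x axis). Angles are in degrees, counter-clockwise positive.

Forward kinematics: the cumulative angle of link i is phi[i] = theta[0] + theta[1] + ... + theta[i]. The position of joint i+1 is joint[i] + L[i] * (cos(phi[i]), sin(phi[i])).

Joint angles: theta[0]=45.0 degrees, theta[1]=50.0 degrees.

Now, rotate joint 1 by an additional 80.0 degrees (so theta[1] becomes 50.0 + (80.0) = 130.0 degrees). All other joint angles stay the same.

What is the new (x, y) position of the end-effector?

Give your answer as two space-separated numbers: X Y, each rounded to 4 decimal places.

Answer: 5.4002 8.2169

Derivation:
joint[0] = (0.0000, 0.0000)  (base)
link 0: phi[0] = 45 = 45 deg
  cos(45 deg) = 0.7071, sin(45 deg) = 0.7071
  joint[1] = (0.0000, 0.0000) + 11.3 * (0.7071, 0.7071) = (0.0000 + 7.9903, 0.0000 + 7.9903) = (7.9903, 7.9903)
link 1: phi[1] = 45 + 130 = 175 deg
  cos(175 deg) = -0.9962, sin(175 deg) = 0.0872
  joint[2] = (7.9903, 7.9903) + 2.6 * (-0.9962, 0.0872) = (7.9903 + -2.5901, 7.9903 + 0.2266) = (5.4002, 8.2169)
End effector: (5.4002, 8.2169)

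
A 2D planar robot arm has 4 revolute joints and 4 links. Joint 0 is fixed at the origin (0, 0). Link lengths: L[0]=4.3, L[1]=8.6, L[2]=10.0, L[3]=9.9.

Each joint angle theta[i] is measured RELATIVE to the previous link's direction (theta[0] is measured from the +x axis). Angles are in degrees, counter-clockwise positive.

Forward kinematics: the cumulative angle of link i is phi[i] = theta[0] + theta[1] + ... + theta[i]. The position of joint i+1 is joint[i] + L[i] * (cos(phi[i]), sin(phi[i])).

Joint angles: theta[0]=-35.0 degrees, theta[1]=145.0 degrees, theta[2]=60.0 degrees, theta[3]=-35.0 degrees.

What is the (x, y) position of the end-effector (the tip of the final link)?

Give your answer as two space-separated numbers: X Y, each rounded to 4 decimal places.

joint[0] = (0.0000, 0.0000)  (base)
link 0: phi[0] = -35 = -35 deg
  cos(-35 deg) = 0.8192, sin(-35 deg) = -0.5736
  joint[1] = (0.0000, 0.0000) + 4.3 * (0.8192, -0.5736) = (0.0000 + 3.5224, 0.0000 + -2.4664) = (3.5224, -2.4664)
link 1: phi[1] = -35 + 145 = 110 deg
  cos(110 deg) = -0.3420, sin(110 deg) = 0.9397
  joint[2] = (3.5224, -2.4664) + 8.6 * (-0.3420, 0.9397) = (3.5224 + -2.9414, -2.4664 + 8.0814) = (0.5810, 5.6150)
link 2: phi[2] = -35 + 145 + 60 = 170 deg
  cos(170 deg) = -0.9848, sin(170 deg) = 0.1736
  joint[3] = (0.5810, 5.6150) + 10 * (-0.9848, 0.1736) = (0.5810 + -9.8481, 5.6150 + 1.7365) = (-9.2671, 7.3515)
link 3: phi[3] = -35 + 145 + 60 + -35 = 135 deg
  cos(135 deg) = -0.7071, sin(135 deg) = 0.7071
  joint[4] = (-9.2671, 7.3515) + 9.9 * (-0.7071, 0.7071) = (-9.2671 + -7.0004, 7.3515 + 7.0004) = (-16.2675, 14.3518)
End effector: (-16.2675, 14.3518)

Answer: -16.2675 14.3518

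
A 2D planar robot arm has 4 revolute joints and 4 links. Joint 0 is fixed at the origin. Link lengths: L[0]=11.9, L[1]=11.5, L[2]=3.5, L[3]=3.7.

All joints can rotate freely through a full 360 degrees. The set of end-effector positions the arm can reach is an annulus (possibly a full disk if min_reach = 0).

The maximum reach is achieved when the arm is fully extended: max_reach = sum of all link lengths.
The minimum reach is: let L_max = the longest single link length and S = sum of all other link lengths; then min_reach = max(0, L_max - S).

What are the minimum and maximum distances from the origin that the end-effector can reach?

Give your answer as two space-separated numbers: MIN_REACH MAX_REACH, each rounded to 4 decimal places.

Link lengths: [11.9, 11.5, 3.5, 3.7]
max_reach = 11.9 + 11.5 + 3.5 + 3.7 = 30.6
L_max = max([11.9, 11.5, 3.5, 3.7]) = 11.9
S (sum of others) = 30.6 - 11.9 = 18.7
min_reach = max(0, 11.9 - 18.7) = max(0, -6.8) = 0

Answer: 0.0000 30.6000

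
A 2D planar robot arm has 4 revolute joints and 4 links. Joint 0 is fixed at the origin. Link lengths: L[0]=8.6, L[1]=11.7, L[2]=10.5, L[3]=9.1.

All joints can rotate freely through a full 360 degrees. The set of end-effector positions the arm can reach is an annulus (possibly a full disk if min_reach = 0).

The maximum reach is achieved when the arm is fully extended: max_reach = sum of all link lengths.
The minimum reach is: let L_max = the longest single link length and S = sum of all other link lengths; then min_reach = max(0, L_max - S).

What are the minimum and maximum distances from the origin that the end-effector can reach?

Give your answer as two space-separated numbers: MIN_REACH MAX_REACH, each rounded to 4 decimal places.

Link lengths: [8.6, 11.7, 10.5, 9.1]
max_reach = 8.6 + 11.7 + 10.5 + 9.1 = 39.9
L_max = max([8.6, 11.7, 10.5, 9.1]) = 11.7
S (sum of others) = 39.9 - 11.7 = 28.2
min_reach = max(0, 11.7 - 28.2) = max(0, -16.5) = 0

Answer: 0.0000 39.9000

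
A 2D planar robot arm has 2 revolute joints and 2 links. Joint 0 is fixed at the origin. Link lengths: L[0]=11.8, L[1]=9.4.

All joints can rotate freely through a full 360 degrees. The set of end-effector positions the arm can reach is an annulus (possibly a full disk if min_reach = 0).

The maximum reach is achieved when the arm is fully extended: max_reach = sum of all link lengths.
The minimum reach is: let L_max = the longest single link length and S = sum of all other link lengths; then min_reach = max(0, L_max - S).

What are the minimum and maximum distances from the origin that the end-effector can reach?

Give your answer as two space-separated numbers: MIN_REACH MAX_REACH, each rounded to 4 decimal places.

Answer: 2.4000 21.2000

Derivation:
Link lengths: [11.8, 9.4]
max_reach = 11.8 + 9.4 = 21.2
L_max = max([11.8, 9.4]) = 11.8
S (sum of others) = 21.2 - 11.8 = 9.4
min_reach = max(0, 11.8 - 9.4) = max(0, 2.4) = 2.4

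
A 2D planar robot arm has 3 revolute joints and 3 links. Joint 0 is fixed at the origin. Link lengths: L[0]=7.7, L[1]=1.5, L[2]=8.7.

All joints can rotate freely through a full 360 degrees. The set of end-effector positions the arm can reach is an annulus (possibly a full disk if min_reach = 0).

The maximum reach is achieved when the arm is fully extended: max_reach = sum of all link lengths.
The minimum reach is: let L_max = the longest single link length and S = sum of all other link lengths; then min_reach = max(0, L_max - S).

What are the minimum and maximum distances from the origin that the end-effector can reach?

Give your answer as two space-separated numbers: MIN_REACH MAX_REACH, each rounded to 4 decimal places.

Answer: 0.0000 17.9000

Derivation:
Link lengths: [7.7, 1.5, 8.7]
max_reach = 7.7 + 1.5 + 8.7 = 17.9
L_max = max([7.7, 1.5, 8.7]) = 8.7
S (sum of others) = 17.9 - 8.7 = 9.2
min_reach = max(0, 8.7 - 9.2) = max(0, -0.5) = 0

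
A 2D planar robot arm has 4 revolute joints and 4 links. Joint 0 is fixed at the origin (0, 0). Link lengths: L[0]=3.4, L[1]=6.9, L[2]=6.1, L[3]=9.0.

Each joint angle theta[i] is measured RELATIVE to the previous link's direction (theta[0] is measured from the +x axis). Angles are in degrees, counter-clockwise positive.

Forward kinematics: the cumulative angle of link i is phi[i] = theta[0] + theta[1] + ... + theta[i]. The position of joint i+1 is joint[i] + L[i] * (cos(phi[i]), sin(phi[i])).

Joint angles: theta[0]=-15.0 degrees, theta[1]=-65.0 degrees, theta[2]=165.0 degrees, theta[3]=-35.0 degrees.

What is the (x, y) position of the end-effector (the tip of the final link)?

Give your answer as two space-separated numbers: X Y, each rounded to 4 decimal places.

Answer: 10.7991 5.2960

Derivation:
joint[0] = (0.0000, 0.0000)  (base)
link 0: phi[0] = -15 = -15 deg
  cos(-15 deg) = 0.9659, sin(-15 deg) = -0.2588
  joint[1] = (0.0000, 0.0000) + 3.4 * (0.9659, -0.2588) = (0.0000 + 3.2841, 0.0000 + -0.8800) = (3.2841, -0.8800)
link 1: phi[1] = -15 + -65 = -80 deg
  cos(-80 deg) = 0.1736, sin(-80 deg) = -0.9848
  joint[2] = (3.2841, -0.8800) + 6.9 * (0.1736, -0.9848) = (3.2841 + 1.1982, -0.8800 + -6.7952) = (4.4823, -7.6752)
link 2: phi[2] = -15 + -65 + 165 = 85 deg
  cos(85 deg) = 0.0872, sin(85 deg) = 0.9962
  joint[3] = (4.4823, -7.6752) + 6.1 * (0.0872, 0.9962) = (4.4823 + 0.5317, -7.6752 + 6.0768) = (5.0140, -1.5984)
link 3: phi[3] = -15 + -65 + 165 + -35 = 50 deg
  cos(50 deg) = 0.6428, sin(50 deg) = 0.7660
  joint[4] = (5.0140, -1.5984) + 9 * (0.6428, 0.7660) = (5.0140 + 5.7851, -1.5984 + 6.8944) = (10.7991, 5.2960)
End effector: (10.7991, 5.2960)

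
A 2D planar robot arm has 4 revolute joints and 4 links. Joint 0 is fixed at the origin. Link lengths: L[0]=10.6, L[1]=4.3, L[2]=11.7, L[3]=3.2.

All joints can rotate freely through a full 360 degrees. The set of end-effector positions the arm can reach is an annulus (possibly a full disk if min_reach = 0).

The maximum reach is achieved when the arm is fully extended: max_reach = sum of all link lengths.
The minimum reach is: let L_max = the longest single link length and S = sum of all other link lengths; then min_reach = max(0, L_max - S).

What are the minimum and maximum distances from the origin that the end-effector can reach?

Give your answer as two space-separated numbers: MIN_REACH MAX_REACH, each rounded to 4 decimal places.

Link lengths: [10.6, 4.3, 11.7, 3.2]
max_reach = 10.6 + 4.3 + 11.7 + 3.2 = 29.8
L_max = max([10.6, 4.3, 11.7, 3.2]) = 11.7
S (sum of others) = 29.8 - 11.7 = 18.1
min_reach = max(0, 11.7 - 18.1) = max(0, -6.4) = 0

Answer: 0.0000 29.8000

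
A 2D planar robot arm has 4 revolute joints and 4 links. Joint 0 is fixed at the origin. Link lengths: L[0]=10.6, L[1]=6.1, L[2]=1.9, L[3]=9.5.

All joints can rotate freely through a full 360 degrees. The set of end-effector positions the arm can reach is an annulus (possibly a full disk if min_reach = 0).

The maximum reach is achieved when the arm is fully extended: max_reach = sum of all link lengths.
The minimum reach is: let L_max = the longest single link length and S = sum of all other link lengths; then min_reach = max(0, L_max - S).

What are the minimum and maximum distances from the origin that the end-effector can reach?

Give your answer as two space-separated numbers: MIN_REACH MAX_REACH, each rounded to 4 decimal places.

Link lengths: [10.6, 6.1, 1.9, 9.5]
max_reach = 10.6 + 6.1 + 1.9 + 9.5 = 28.1
L_max = max([10.6, 6.1, 1.9, 9.5]) = 10.6
S (sum of others) = 28.1 - 10.6 = 17.5
min_reach = max(0, 10.6 - 17.5) = max(0, -6.9) = 0

Answer: 0.0000 28.1000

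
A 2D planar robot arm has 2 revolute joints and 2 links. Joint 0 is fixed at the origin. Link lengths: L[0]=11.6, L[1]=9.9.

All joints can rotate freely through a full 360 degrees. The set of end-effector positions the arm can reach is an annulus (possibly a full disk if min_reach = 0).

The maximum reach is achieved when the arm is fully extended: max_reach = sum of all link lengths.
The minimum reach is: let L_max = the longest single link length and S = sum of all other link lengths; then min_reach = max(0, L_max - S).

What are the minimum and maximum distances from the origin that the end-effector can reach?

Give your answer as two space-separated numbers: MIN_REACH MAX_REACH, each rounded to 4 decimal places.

Link lengths: [11.6, 9.9]
max_reach = 11.6 + 9.9 = 21.5
L_max = max([11.6, 9.9]) = 11.6
S (sum of others) = 21.5 - 11.6 = 9.9
min_reach = max(0, 11.6 - 9.9) = max(0, 1.7) = 1.7

Answer: 1.7000 21.5000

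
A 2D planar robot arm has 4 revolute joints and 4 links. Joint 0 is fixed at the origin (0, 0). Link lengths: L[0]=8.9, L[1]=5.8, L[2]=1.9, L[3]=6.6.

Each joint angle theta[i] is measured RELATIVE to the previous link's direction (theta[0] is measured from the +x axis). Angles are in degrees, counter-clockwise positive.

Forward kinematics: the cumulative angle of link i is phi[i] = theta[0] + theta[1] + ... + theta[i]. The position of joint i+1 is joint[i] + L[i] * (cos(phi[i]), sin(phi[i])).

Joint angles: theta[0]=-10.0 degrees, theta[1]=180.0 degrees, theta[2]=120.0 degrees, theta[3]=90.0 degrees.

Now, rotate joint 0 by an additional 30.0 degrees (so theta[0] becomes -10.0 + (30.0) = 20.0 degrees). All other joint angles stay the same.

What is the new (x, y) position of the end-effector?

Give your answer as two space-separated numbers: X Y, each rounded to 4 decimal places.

Answer: 8.6109 4.8949

Derivation:
joint[0] = (0.0000, 0.0000)  (base)
link 0: phi[0] = 20 = 20 deg
  cos(20 deg) = 0.9397, sin(20 deg) = 0.3420
  joint[1] = (0.0000, 0.0000) + 8.9 * (0.9397, 0.3420) = (0.0000 + 8.3633, 0.0000 + 3.0440) = (8.3633, 3.0440)
link 1: phi[1] = 20 + 180 = 200 deg
  cos(200 deg) = -0.9397, sin(200 deg) = -0.3420
  joint[2] = (8.3633, 3.0440) + 5.8 * (-0.9397, -0.3420) = (8.3633 + -5.4502, 3.0440 + -1.9837) = (2.9130, 1.0603)
link 2: phi[2] = 20 + 180 + 120 = 320 deg
  cos(320 deg) = 0.7660, sin(320 deg) = -0.6428
  joint[3] = (2.9130, 1.0603) + 1.9 * (0.7660, -0.6428) = (2.9130 + 1.4555, 1.0603 + -1.2213) = (4.3685, -0.1610)
link 3: phi[3] = 20 + 180 + 120 + 90 = 410 deg
  cos(410 deg) = 0.6428, sin(410 deg) = 0.7660
  joint[4] = (4.3685, -0.1610) + 6.6 * (0.6428, 0.7660) = (4.3685 + 4.2424, -0.1610 + 5.0559) = (8.6109, 4.8949)
End effector: (8.6109, 4.8949)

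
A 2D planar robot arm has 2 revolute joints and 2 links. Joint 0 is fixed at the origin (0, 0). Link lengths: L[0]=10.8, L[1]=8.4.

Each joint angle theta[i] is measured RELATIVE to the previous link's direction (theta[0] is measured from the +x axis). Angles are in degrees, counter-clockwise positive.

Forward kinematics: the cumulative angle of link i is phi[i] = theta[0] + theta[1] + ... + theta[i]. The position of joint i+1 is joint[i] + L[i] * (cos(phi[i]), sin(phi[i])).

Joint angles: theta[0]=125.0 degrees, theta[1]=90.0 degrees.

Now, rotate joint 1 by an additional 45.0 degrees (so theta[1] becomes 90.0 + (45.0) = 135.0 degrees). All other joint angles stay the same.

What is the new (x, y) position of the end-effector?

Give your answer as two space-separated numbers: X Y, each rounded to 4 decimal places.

joint[0] = (0.0000, 0.0000)  (base)
link 0: phi[0] = 125 = 125 deg
  cos(125 deg) = -0.5736, sin(125 deg) = 0.8192
  joint[1] = (0.0000, 0.0000) + 10.8 * (-0.5736, 0.8192) = (0.0000 + -6.1946, 0.0000 + 8.8468) = (-6.1946, 8.8468)
link 1: phi[1] = 125 + 135 = 260 deg
  cos(260 deg) = -0.1736, sin(260 deg) = -0.9848
  joint[2] = (-6.1946, 8.8468) + 8.4 * (-0.1736, -0.9848) = (-6.1946 + -1.4586, 8.8468 + -8.2724) = (-7.6533, 0.5745)
End effector: (-7.6533, 0.5745)

Answer: -7.6533 0.5745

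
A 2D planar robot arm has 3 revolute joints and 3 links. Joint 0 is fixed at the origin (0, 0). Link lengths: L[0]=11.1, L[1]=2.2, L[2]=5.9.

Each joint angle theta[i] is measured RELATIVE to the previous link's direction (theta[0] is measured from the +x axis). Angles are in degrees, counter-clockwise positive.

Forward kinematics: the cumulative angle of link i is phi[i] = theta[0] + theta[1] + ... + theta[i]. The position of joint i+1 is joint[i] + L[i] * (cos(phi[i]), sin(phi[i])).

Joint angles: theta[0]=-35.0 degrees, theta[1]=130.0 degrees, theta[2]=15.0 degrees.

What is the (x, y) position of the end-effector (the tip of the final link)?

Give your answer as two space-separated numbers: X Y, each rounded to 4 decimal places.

Answer: 6.8829 1.3691

Derivation:
joint[0] = (0.0000, 0.0000)  (base)
link 0: phi[0] = -35 = -35 deg
  cos(-35 deg) = 0.8192, sin(-35 deg) = -0.5736
  joint[1] = (0.0000, 0.0000) + 11.1 * (0.8192, -0.5736) = (0.0000 + 9.0926, 0.0000 + -6.3667) = (9.0926, -6.3667)
link 1: phi[1] = -35 + 130 = 95 deg
  cos(95 deg) = -0.0872, sin(95 deg) = 0.9962
  joint[2] = (9.0926, -6.3667) + 2.2 * (-0.0872, 0.9962) = (9.0926 + -0.1917, -6.3667 + 2.1916) = (8.9008, -4.1751)
link 2: phi[2] = -35 + 130 + 15 = 110 deg
  cos(110 deg) = -0.3420, sin(110 deg) = 0.9397
  joint[3] = (8.9008, -4.1751) + 5.9 * (-0.3420, 0.9397) = (8.9008 + -2.0179, -4.1751 + 5.5442) = (6.8829, 1.3691)
End effector: (6.8829, 1.3691)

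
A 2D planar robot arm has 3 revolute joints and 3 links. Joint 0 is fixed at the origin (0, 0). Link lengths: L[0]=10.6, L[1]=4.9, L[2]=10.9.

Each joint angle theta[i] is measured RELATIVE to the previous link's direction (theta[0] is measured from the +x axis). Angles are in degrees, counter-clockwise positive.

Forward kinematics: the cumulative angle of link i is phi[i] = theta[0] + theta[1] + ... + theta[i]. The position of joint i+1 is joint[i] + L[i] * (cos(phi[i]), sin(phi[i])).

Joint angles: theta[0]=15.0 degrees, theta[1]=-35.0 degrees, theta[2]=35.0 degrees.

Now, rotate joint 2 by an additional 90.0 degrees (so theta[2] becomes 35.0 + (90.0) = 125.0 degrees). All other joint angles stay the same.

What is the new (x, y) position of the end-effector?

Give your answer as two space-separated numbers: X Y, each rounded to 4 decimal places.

joint[0] = (0.0000, 0.0000)  (base)
link 0: phi[0] = 15 = 15 deg
  cos(15 deg) = 0.9659, sin(15 deg) = 0.2588
  joint[1] = (0.0000, 0.0000) + 10.6 * (0.9659, 0.2588) = (0.0000 + 10.2388, 0.0000 + 2.7435) = (10.2388, 2.7435)
link 1: phi[1] = 15 + -35 = -20 deg
  cos(-20 deg) = 0.9397, sin(-20 deg) = -0.3420
  joint[2] = (10.2388, 2.7435) + 4.9 * (0.9397, -0.3420) = (10.2388 + 4.6045, 2.7435 + -1.6759) = (14.8433, 1.0676)
link 2: phi[2] = 15 + -35 + 125 = 105 deg
  cos(105 deg) = -0.2588, sin(105 deg) = 0.9659
  joint[3] = (14.8433, 1.0676) + 10.9 * (-0.2588, 0.9659) = (14.8433 + -2.8211, 1.0676 + 10.5286) = (12.0222, 11.5962)
End effector: (12.0222, 11.5962)

Answer: 12.0222 11.5962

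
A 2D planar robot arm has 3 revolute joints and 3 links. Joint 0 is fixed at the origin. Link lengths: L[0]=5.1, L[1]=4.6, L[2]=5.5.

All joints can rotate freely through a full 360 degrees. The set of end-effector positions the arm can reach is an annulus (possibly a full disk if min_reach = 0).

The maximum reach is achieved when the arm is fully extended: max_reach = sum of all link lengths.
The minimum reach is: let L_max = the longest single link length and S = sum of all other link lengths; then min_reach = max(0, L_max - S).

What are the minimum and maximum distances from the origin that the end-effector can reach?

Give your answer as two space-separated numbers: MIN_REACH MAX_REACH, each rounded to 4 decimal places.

Link lengths: [5.1, 4.6, 5.5]
max_reach = 5.1 + 4.6 + 5.5 = 15.2
L_max = max([5.1, 4.6, 5.5]) = 5.5
S (sum of others) = 15.2 - 5.5 = 9.7
min_reach = max(0, 5.5 - 9.7) = max(0, -4.2) = 0

Answer: 0.0000 15.2000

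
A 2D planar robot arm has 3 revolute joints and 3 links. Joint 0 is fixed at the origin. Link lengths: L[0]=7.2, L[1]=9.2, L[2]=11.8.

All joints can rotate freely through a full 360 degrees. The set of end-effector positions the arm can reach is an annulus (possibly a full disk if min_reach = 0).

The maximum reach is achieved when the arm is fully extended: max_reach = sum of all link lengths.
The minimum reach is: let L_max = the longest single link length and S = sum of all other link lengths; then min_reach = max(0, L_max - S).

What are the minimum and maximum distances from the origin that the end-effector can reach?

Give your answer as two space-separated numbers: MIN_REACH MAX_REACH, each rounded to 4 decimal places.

Link lengths: [7.2, 9.2, 11.8]
max_reach = 7.2 + 9.2 + 11.8 = 28.2
L_max = max([7.2, 9.2, 11.8]) = 11.8
S (sum of others) = 28.2 - 11.8 = 16.4
min_reach = max(0, 11.8 - 16.4) = max(0, -4.6) = 0

Answer: 0.0000 28.2000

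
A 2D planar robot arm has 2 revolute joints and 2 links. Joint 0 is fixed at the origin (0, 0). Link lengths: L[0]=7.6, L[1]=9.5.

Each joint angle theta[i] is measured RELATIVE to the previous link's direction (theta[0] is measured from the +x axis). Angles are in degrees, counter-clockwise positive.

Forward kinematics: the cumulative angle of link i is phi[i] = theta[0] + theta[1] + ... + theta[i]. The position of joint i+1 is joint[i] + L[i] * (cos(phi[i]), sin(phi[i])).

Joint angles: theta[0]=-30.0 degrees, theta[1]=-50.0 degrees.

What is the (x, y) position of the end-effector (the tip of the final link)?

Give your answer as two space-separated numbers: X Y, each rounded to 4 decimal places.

Answer: 8.2315 -13.1557

Derivation:
joint[0] = (0.0000, 0.0000)  (base)
link 0: phi[0] = -30 = -30 deg
  cos(-30 deg) = 0.8660, sin(-30 deg) = -0.5000
  joint[1] = (0.0000, 0.0000) + 7.6 * (0.8660, -0.5000) = (0.0000 + 6.5818, 0.0000 + -3.8000) = (6.5818, -3.8000)
link 1: phi[1] = -30 + -50 = -80 deg
  cos(-80 deg) = 0.1736, sin(-80 deg) = -0.9848
  joint[2] = (6.5818, -3.8000) + 9.5 * (0.1736, -0.9848) = (6.5818 + 1.6497, -3.8000 + -9.3557) = (8.2315, -13.1557)
End effector: (8.2315, -13.1557)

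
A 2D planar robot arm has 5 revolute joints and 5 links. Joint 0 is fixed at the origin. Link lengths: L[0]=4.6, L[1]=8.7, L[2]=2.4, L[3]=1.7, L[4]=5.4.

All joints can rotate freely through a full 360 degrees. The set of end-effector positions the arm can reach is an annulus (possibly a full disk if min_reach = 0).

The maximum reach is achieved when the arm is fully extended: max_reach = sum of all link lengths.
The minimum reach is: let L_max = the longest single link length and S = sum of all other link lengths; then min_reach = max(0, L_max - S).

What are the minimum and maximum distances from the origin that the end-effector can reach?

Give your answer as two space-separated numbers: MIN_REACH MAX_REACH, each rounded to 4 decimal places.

Answer: 0.0000 22.8000

Derivation:
Link lengths: [4.6, 8.7, 2.4, 1.7, 5.4]
max_reach = 4.6 + 8.7 + 2.4 + 1.7 + 5.4 = 22.8
L_max = max([4.6, 8.7, 2.4, 1.7, 5.4]) = 8.7
S (sum of others) = 22.8 - 8.7 = 14.1
min_reach = max(0, 8.7 - 14.1) = max(0, -5.4) = 0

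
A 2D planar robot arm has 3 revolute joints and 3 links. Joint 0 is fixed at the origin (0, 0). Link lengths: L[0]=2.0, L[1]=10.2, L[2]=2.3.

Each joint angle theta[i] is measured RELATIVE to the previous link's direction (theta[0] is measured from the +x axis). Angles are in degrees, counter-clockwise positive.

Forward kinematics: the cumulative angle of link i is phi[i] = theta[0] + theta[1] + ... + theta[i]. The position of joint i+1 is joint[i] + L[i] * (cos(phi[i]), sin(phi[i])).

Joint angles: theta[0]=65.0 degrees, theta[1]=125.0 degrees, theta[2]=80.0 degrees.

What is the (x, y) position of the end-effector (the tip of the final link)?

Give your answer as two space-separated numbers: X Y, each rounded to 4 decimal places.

Answer: -9.1998 -2.2586

Derivation:
joint[0] = (0.0000, 0.0000)  (base)
link 0: phi[0] = 65 = 65 deg
  cos(65 deg) = 0.4226, sin(65 deg) = 0.9063
  joint[1] = (0.0000, 0.0000) + 2 * (0.4226, 0.9063) = (0.0000 + 0.8452, 0.0000 + 1.8126) = (0.8452, 1.8126)
link 1: phi[1] = 65 + 125 = 190 deg
  cos(190 deg) = -0.9848, sin(190 deg) = -0.1736
  joint[2] = (0.8452, 1.8126) + 10.2 * (-0.9848, -0.1736) = (0.8452 + -10.0450, 1.8126 + -1.7712) = (-9.1998, 0.0414)
link 2: phi[2] = 65 + 125 + 80 = 270 deg
  cos(270 deg) = -0.0000, sin(270 deg) = -1.0000
  joint[3] = (-9.1998, 0.0414) + 2.3 * (-0.0000, -1.0000) = (-9.1998 + -0.0000, 0.0414 + -2.3000) = (-9.1998, -2.2586)
End effector: (-9.1998, -2.2586)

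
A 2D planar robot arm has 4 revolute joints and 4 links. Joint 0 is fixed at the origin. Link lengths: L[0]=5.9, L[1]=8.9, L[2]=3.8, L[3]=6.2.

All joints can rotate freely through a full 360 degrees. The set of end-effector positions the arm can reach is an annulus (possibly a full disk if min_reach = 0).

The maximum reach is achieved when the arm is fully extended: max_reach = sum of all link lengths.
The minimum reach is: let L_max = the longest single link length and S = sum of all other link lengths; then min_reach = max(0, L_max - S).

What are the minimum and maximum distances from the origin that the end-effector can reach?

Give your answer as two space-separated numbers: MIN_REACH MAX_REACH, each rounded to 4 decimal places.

Link lengths: [5.9, 8.9, 3.8, 6.2]
max_reach = 5.9 + 8.9 + 3.8 + 6.2 = 24.8
L_max = max([5.9, 8.9, 3.8, 6.2]) = 8.9
S (sum of others) = 24.8 - 8.9 = 15.9
min_reach = max(0, 8.9 - 15.9) = max(0, -7) = 0

Answer: 0.0000 24.8000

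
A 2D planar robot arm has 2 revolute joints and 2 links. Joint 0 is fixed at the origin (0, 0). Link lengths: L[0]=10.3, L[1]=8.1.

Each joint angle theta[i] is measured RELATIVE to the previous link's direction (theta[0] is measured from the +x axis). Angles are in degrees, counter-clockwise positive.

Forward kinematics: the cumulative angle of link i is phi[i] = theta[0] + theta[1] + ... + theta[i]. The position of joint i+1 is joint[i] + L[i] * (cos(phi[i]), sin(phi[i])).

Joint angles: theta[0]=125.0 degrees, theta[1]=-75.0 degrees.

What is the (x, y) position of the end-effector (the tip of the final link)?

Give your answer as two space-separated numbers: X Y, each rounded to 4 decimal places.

Answer: -0.7013 14.6422

Derivation:
joint[0] = (0.0000, 0.0000)  (base)
link 0: phi[0] = 125 = 125 deg
  cos(125 deg) = -0.5736, sin(125 deg) = 0.8192
  joint[1] = (0.0000, 0.0000) + 10.3 * (-0.5736, 0.8192) = (0.0000 + -5.9078, 0.0000 + 8.4373) = (-5.9078, 8.4373)
link 1: phi[1] = 125 + -75 = 50 deg
  cos(50 deg) = 0.6428, sin(50 deg) = 0.7660
  joint[2] = (-5.9078, 8.4373) + 8.1 * (0.6428, 0.7660) = (-5.9078 + 5.2066, 8.4373 + 6.2050) = (-0.7013, 14.6422)
End effector: (-0.7013, 14.6422)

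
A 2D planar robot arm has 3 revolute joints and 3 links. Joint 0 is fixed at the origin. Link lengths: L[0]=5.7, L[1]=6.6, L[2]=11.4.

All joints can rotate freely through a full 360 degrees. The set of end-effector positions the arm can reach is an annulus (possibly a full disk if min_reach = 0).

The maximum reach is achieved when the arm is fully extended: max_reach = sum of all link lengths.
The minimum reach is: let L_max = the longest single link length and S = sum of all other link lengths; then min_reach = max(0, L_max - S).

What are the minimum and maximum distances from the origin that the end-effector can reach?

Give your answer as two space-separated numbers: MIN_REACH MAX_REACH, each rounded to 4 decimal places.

Link lengths: [5.7, 6.6, 11.4]
max_reach = 5.7 + 6.6 + 11.4 = 23.7
L_max = max([5.7, 6.6, 11.4]) = 11.4
S (sum of others) = 23.7 - 11.4 = 12.3
min_reach = max(0, 11.4 - 12.3) = max(0, -0.9) = 0

Answer: 0.0000 23.7000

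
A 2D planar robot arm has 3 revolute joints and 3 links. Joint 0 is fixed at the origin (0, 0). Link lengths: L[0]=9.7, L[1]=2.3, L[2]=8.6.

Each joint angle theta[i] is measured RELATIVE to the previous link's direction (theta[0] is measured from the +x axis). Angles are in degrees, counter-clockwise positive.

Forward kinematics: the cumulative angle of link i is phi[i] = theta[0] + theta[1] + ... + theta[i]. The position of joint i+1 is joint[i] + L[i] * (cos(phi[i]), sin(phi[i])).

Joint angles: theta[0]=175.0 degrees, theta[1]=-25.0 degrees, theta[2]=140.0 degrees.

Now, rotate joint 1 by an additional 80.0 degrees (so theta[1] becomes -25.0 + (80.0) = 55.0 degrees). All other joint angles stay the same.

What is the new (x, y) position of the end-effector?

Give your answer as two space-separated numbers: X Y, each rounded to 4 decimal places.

joint[0] = (0.0000, 0.0000)  (base)
link 0: phi[0] = 175 = 175 deg
  cos(175 deg) = -0.9962, sin(175 deg) = 0.0872
  joint[1] = (0.0000, 0.0000) + 9.7 * (-0.9962, 0.0872) = (0.0000 + -9.6631, 0.0000 + 0.8454) = (-9.6631, 0.8454)
link 1: phi[1] = 175 + 55 = 230 deg
  cos(230 deg) = -0.6428, sin(230 deg) = -0.7660
  joint[2] = (-9.6631, 0.8454) + 2.3 * (-0.6428, -0.7660) = (-9.6631 + -1.4784, 0.8454 + -1.7619) = (-11.1415, -0.9165)
link 2: phi[2] = 175 + 55 + 140 = 370 deg
  cos(370 deg) = 0.9848, sin(370 deg) = 0.1736
  joint[3] = (-11.1415, -0.9165) + 8.6 * (0.9848, 0.1736) = (-11.1415 + 8.4693, -0.9165 + 1.4934) = (-2.6722, 0.5769)
End effector: (-2.6722, 0.5769)

Answer: -2.6722 0.5769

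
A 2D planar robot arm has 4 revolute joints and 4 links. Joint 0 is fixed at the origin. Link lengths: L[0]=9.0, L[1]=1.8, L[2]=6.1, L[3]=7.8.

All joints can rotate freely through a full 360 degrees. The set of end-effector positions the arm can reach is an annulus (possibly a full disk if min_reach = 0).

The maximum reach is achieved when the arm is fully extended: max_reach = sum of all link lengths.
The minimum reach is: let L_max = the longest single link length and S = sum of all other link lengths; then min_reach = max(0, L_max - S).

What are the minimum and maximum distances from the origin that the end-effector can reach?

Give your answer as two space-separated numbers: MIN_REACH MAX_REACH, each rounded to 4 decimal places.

Link lengths: [9.0, 1.8, 6.1, 7.8]
max_reach = 9 + 1.8 + 6.1 + 7.8 = 24.7
L_max = max([9.0, 1.8, 6.1, 7.8]) = 9
S (sum of others) = 24.7 - 9 = 15.7
min_reach = max(0, 9 - 15.7) = max(0, -6.7) = 0

Answer: 0.0000 24.7000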